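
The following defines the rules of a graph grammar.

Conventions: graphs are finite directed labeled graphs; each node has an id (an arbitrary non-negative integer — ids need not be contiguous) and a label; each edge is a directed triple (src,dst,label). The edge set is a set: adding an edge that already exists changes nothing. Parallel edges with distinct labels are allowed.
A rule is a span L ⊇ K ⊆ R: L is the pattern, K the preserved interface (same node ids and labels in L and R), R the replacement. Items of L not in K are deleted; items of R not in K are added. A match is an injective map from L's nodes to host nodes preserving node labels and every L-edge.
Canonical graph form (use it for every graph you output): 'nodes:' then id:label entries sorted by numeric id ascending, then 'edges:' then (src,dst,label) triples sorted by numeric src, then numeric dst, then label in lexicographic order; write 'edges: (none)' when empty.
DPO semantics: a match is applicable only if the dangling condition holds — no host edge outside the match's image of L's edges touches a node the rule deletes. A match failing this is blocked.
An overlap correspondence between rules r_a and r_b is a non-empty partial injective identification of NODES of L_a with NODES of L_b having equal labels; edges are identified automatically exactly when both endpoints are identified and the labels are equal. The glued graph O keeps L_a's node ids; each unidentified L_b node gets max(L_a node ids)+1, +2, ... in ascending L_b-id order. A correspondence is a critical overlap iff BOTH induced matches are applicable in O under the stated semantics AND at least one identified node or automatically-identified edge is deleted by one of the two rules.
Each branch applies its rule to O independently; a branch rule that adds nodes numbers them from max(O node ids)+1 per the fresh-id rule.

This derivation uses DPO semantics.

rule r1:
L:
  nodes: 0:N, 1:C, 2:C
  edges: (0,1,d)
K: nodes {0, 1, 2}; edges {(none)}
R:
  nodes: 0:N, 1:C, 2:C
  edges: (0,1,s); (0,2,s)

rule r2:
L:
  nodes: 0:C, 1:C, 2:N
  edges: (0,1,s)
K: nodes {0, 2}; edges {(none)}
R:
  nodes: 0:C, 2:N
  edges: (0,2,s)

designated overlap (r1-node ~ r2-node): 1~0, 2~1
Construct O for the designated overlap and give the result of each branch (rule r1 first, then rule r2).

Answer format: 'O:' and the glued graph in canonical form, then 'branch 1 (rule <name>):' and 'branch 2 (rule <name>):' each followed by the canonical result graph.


O:
nodes: 0:N, 1:C, 2:C, 3:N
edges: (0,1,d); (1,2,s)
branch 1 (rule r1):
nodes: 0:N, 1:C, 2:C, 3:N
edges: (0,1,s); (0,2,s); (1,2,s)
branch 2 (rule r2):
nodes: 0:N, 1:C, 3:N
edges: (0,1,d); (1,3,s)


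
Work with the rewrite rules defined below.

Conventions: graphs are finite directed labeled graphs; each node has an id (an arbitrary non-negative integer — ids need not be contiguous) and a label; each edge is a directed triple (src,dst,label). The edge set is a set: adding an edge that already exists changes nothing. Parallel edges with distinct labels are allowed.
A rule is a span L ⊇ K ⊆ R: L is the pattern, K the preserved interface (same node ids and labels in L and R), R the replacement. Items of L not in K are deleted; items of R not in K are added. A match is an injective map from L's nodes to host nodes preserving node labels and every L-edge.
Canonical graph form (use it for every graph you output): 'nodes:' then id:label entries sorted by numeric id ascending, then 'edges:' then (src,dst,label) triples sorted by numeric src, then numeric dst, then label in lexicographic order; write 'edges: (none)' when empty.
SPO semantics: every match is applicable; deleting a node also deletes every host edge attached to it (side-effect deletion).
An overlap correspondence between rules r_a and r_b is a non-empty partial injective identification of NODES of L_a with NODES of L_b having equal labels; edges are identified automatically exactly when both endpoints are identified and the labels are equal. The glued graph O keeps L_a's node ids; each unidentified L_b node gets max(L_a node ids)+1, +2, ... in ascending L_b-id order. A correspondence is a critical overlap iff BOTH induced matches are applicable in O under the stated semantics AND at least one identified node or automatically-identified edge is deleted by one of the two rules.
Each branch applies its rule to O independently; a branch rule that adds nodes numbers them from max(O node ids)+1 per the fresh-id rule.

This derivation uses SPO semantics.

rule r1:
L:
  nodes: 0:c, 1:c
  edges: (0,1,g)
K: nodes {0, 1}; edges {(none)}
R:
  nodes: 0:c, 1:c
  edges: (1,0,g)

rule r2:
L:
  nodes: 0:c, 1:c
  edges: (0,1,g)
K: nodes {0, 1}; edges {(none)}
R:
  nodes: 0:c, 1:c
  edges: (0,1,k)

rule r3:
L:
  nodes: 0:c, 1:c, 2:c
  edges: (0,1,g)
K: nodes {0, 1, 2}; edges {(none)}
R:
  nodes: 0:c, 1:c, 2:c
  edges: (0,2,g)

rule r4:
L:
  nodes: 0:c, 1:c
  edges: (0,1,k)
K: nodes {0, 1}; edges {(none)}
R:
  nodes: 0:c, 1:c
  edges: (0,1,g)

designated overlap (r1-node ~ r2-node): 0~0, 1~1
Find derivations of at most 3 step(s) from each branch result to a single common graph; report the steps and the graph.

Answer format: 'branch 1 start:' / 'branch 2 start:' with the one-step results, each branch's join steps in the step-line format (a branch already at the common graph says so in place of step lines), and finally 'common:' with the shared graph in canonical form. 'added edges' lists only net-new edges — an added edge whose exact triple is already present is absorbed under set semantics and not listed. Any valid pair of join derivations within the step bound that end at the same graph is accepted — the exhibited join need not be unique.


branch 1 start:
nodes: 0:c, 1:c
edges: (1,0,g)
branch 2 start:
nodes: 0:c, 1:c
edges: (0,1,k)
branch 1 step 1: rule r1; match: 0->1, 1->0; deleted nodes (none); deleted edges (1,0,g); added nodes (none); added edges (0,1,g); result: nodes: 0:c, 1:c edges: (0,1,g)
branch 2 step 1: rule r4; match: 0->0, 1->1; deleted nodes (none); deleted edges (0,1,k); added nodes (none); added edges (0,1,g); result: nodes: 0:c, 1:c edges: (0,1,g)
common:
nodes: 0:c, 1:c
edges: (0,1,g)


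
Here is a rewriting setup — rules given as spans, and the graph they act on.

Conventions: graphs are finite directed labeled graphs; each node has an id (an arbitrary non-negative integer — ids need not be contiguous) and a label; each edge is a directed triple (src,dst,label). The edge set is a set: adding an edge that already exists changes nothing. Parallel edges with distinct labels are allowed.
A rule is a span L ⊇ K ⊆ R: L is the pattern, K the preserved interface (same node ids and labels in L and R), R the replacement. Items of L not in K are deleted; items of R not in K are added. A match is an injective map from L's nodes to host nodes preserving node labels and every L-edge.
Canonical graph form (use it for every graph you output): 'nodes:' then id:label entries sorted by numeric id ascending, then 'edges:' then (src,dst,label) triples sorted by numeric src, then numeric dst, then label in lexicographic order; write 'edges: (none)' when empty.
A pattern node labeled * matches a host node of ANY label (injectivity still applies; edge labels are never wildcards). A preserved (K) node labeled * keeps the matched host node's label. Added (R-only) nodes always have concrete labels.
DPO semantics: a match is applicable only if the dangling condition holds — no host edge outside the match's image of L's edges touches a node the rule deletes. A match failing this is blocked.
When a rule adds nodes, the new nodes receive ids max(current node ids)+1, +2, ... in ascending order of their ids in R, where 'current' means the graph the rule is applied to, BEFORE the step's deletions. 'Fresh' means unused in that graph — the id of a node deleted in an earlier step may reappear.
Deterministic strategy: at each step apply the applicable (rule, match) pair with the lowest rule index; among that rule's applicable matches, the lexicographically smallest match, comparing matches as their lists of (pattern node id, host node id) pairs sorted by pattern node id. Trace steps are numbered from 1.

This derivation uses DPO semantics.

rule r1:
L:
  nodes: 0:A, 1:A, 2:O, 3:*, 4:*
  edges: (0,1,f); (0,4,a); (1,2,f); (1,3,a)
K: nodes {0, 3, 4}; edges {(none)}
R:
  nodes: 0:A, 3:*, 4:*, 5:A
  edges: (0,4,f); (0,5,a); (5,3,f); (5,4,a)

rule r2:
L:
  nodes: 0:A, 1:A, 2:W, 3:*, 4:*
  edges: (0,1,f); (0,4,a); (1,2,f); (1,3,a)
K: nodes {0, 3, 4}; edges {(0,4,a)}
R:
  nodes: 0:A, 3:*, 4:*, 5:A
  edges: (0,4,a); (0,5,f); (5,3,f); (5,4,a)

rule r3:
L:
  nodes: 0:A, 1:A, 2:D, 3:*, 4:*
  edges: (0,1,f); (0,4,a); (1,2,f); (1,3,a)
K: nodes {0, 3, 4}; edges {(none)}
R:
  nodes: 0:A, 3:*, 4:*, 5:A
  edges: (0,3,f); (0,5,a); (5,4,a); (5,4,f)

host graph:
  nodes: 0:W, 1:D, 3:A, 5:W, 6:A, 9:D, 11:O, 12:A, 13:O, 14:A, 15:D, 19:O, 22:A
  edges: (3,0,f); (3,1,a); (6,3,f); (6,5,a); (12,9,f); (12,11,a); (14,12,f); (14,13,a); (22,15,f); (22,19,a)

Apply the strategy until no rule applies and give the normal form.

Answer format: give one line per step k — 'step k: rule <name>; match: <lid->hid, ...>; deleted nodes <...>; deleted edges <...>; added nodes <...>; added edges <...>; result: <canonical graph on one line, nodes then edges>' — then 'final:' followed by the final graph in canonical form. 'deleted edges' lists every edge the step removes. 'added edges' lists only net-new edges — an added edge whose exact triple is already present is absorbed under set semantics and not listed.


step 1: rule r2; match: 0->6, 1->3, 2->0, 3->1, 4->5; deleted nodes 0, 3; deleted edges (3,0,f); (3,1,a); (6,3,f); added nodes 23; added edges (6,23,f); (23,1,f); (23,5,a); result: nodes: 1:D, 5:W, 6:A, 9:D, 11:O, 12:A, 13:O, 14:A, 15:D, 19:O, 22:A, 23:A edges: (6,5,a); (6,23,f); (12,9,f); (12,11,a); (14,12,f); (14,13,a); (22,15,f); (22,19,a); (23,1,f); (23,5,a)
step 2: rule r3; match: 0->14, 1->12, 2->9, 3->11, 4->13; deleted nodes 9, 12; deleted edges (12,9,f); (12,11,a); (14,12,f); (14,13,a); added nodes 24; added edges (14,11,f); (14,24,a); (24,13,a); (24,13,f); result: nodes: 1:D, 5:W, 6:A, 11:O, 13:O, 14:A, 15:D, 19:O, 22:A, 23:A, 24:A edges: (6,5,a); (6,23,f); (14,11,f); (14,24,a); (22,15,f); (22,19,a); (23,1,f); (23,5,a); (24,13,a); (24,13,f)
final:
nodes: 1:D, 5:W, 6:A, 11:O, 13:O, 14:A, 15:D, 19:O, 22:A, 23:A, 24:A
edges: (6,5,a); (6,23,f); (14,11,f); (14,24,a); (22,15,f); (22,19,a); (23,1,f); (23,5,a); (24,13,a); (24,13,f)


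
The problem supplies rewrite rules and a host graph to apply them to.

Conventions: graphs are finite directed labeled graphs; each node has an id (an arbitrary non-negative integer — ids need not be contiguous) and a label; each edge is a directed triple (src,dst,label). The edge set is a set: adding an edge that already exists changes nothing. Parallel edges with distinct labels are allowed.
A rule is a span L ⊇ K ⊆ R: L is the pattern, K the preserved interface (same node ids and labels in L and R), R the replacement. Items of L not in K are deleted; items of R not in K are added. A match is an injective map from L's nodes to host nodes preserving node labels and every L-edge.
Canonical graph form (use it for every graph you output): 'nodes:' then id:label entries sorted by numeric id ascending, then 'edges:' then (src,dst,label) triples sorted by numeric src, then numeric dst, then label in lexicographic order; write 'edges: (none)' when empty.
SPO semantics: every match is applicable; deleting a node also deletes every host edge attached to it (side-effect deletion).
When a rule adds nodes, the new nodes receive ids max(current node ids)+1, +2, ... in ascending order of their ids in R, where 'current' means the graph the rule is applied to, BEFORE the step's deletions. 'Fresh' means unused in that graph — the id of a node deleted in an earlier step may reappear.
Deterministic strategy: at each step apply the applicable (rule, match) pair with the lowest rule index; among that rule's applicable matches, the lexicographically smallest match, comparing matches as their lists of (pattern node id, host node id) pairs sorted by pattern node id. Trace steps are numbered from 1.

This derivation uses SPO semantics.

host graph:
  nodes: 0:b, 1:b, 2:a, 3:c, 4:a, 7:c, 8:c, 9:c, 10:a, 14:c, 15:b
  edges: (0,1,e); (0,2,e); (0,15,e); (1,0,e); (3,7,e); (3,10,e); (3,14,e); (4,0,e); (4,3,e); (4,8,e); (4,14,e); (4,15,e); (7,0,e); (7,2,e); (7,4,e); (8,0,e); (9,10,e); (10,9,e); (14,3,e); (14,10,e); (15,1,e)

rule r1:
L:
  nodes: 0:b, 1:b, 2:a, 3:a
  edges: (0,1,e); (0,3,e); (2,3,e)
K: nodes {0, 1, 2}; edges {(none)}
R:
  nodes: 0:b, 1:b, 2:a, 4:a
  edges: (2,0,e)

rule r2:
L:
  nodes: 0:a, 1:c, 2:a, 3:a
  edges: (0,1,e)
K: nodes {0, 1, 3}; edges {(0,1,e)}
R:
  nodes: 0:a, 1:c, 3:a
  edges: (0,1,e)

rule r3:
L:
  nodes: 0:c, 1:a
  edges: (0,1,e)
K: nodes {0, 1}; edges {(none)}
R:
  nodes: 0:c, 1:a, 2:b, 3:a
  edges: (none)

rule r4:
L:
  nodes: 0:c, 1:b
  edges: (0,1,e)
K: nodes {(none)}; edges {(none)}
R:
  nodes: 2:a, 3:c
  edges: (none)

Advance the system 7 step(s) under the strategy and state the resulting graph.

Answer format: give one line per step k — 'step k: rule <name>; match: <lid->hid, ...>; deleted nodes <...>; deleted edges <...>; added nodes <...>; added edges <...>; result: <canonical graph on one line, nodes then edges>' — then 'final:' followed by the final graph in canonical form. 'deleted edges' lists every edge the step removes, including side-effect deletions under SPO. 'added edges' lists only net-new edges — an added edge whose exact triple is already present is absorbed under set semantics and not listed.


step 1: rule r2; match: 0->4, 1->3, 2->2, 3->10; deleted nodes 2; deleted edges (0,2,e); (7,2,e); added nodes (none); added edges (none); result: nodes: 0:b, 1:b, 3:c, 4:a, 7:c, 8:c, 9:c, 10:a, 14:c, 15:b edges: (0,1,e); (0,15,e); (1,0,e); (3,7,e); (3,10,e); (3,14,e); (4,0,e); (4,3,e); (4,8,e); (4,14,e); (4,15,e); (7,0,e); (7,4,e); (8,0,e); (9,10,e); (10,9,e); (14,3,e); (14,10,e); (15,1,e)
step 2: rule r3; match: 0->3, 1->10; deleted nodes (none); deleted edges (3,10,e); added nodes 16, 17; added edges (none); result: nodes: 0:b, 1:b, 3:c, 4:a, 7:c, 8:c, 9:c, 10:a, 14:c, 15:b, 16:b, 17:a edges: (0,1,e); (0,15,e); (1,0,e); (3,7,e); (3,14,e); (4,0,e); (4,3,e); (4,8,e); (4,14,e); (4,15,e); (7,0,e); (7,4,e); (8,0,e); (9,10,e); (10,9,e); (14,3,e); (14,10,e); (15,1,e)
step 3: rule r2; match: 0->4, 1->3, 2->10, 3->17; deleted nodes 10; deleted edges (9,10,e); (10,9,e); (14,10,e); added nodes (none); added edges (none); result: nodes: 0:b, 1:b, 3:c, 4:a, 7:c, 8:c, 9:c, 14:c, 15:b, 16:b, 17:a edges: (0,1,e); (0,15,e); (1,0,e); (3,7,e); (3,14,e); (4,0,e); (4,3,e); (4,8,e); (4,14,e); (4,15,e); (7,0,e); (7,4,e); (8,0,e); (14,3,e); (15,1,e)
step 4: rule r3; match: 0->7, 1->4; deleted nodes (none); deleted edges (7,4,e); added nodes 18, 19; added edges (none); result: nodes: 0:b, 1:b, 3:c, 4:a, 7:c, 8:c, 9:c, 14:c, 15:b, 16:b, 17:a, 18:b, 19:a edges: (0,1,e); (0,15,e); (1,0,e); (3,7,e); (3,14,e); (4,0,e); (4,3,e); (4,8,e); (4,14,e); (4,15,e); (7,0,e); (8,0,e); (14,3,e); (15,1,e)
step 5: rule r2; match: 0->4, 1->3, 2->17, 3->19; deleted nodes 17; deleted edges (none); added nodes (none); added edges (none); result: nodes: 0:b, 1:b, 3:c, 4:a, 7:c, 8:c, 9:c, 14:c, 15:b, 16:b, 18:b, 19:a edges: (0,1,e); (0,15,e); (1,0,e); (3,7,e); (3,14,e); (4,0,e); (4,3,e); (4,8,e); (4,14,e); (4,15,e); (7,0,e); (8,0,e); (14,3,e); (15,1,e)
step 6: rule r4; match: 0->7, 1->0; deleted nodes 0, 7; deleted edges (0,1,e); (0,15,e); (1,0,e); (3,7,e); (4,0,e); (7,0,e); (8,0,e); added nodes 20, 21; added edges (none); result: nodes: 1:b, 3:c, 4:a, 8:c, 9:c, 14:c, 15:b, 16:b, 18:b, 19:a, 20:a, 21:c edges: (3,14,e); (4,3,e); (4,8,e); (4,14,e); (4,15,e); (14,3,e); (15,1,e)
step 7: rule r2; match: 0->4, 1->3, 2->19, 3->20; deleted nodes 19; deleted edges (none); added nodes (none); added edges (none); result: nodes: 1:b, 3:c, 4:a, 8:c, 9:c, 14:c, 15:b, 16:b, 18:b, 20:a, 21:c edges: (3,14,e); (4,3,e); (4,8,e); (4,14,e); (4,15,e); (14,3,e); (15,1,e)
final:
nodes: 1:b, 3:c, 4:a, 8:c, 9:c, 14:c, 15:b, 16:b, 18:b, 20:a, 21:c
edges: (3,14,e); (4,3,e); (4,8,e); (4,14,e); (4,15,e); (14,3,e); (15,1,e)


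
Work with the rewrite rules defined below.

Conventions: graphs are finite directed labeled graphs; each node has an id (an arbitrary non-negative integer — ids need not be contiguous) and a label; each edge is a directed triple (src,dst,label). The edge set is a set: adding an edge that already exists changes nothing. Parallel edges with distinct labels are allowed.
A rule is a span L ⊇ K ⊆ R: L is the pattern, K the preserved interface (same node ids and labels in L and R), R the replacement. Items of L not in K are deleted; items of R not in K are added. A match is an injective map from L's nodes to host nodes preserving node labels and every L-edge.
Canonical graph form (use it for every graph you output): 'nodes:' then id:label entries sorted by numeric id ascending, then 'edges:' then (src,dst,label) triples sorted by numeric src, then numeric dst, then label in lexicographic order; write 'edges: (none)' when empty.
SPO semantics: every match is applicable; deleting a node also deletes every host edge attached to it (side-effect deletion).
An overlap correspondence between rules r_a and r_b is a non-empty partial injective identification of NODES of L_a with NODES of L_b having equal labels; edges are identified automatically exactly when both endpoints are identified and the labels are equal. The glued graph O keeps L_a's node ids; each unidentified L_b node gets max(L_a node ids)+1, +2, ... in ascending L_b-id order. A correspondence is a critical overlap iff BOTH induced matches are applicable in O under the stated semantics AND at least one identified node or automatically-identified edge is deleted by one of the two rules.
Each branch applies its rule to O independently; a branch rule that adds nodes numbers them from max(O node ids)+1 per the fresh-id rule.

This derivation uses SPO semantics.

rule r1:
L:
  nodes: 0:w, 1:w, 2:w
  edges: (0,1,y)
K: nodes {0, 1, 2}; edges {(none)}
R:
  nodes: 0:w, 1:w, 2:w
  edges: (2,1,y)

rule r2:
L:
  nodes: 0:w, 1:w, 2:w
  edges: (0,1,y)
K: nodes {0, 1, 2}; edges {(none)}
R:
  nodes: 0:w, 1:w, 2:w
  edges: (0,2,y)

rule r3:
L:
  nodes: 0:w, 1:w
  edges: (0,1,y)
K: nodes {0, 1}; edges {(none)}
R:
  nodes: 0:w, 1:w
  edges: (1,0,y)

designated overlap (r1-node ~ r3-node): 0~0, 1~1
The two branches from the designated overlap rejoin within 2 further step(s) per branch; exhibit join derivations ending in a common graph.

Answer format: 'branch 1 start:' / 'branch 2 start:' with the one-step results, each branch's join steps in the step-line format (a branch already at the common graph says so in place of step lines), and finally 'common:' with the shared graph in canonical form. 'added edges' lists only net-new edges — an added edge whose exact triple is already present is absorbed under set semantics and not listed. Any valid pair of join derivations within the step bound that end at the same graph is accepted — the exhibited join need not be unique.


branch 1 start:
nodes: 0:w, 1:w, 2:w
edges: (2,1,y)
branch 2 start:
nodes: 0:w, 1:w, 2:w
edges: (1,0,y)
branch 1 step 1: rule r1; match: 0->2, 1->1, 2->0; deleted nodes (none); deleted edges (2,1,y); added nodes (none); added edges (0,1,y); result: nodes: 0:w, 1:w, 2:w edges: (0,1,y)
branch 2 step 1: rule r3; match: 0->1, 1->0; deleted nodes (none); deleted edges (1,0,y); added nodes (none); added edges (0,1,y); result: nodes: 0:w, 1:w, 2:w edges: (0,1,y)
common:
nodes: 0:w, 1:w, 2:w
edges: (0,1,y)


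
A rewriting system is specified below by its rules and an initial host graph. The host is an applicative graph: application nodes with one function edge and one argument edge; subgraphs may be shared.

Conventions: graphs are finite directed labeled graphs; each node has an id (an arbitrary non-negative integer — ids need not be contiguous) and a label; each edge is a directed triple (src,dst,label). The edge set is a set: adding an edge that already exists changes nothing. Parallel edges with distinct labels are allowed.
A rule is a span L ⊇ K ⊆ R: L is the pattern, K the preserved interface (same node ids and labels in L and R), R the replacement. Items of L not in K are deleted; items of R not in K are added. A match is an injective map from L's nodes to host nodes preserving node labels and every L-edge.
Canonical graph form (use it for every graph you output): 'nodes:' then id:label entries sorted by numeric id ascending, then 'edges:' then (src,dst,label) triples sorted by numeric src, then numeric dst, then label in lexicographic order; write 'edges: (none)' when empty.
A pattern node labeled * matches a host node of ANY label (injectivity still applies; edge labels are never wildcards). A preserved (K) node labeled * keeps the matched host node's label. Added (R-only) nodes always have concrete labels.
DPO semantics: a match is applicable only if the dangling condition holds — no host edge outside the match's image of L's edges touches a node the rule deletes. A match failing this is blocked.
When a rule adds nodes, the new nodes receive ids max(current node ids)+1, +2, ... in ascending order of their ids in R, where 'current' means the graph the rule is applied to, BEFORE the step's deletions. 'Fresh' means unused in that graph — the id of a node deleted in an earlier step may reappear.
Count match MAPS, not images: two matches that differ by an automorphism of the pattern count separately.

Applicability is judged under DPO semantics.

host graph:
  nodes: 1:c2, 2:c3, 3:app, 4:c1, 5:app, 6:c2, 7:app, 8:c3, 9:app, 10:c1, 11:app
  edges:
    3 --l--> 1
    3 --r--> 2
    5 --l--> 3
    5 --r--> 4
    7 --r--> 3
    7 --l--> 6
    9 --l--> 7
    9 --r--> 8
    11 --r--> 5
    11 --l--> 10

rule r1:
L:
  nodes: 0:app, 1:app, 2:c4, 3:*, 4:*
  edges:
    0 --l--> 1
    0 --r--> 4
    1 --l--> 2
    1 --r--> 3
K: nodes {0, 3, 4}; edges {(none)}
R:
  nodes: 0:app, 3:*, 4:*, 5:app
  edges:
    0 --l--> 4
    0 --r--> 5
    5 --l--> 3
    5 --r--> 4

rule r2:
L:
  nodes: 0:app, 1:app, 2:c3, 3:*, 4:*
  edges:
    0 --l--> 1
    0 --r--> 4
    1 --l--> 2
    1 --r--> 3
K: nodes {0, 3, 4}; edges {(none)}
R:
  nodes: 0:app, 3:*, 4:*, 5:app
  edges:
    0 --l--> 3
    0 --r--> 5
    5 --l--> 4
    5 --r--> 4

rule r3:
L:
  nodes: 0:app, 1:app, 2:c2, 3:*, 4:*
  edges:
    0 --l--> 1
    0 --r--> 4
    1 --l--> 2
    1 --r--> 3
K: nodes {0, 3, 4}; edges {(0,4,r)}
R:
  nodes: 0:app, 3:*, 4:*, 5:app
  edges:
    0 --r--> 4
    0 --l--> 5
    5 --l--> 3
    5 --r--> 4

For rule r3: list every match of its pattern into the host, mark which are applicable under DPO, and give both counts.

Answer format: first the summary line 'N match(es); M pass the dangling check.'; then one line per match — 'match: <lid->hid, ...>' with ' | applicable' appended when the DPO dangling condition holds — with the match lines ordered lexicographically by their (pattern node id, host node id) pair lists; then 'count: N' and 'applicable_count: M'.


2 match(es); 1 pass the dangling check.
match: 0->5, 1->3, 2->1, 3->2, 4->4
match: 0->9, 1->7, 2->6, 3->3, 4->8 | applicable
count: 2
applicable_count: 1


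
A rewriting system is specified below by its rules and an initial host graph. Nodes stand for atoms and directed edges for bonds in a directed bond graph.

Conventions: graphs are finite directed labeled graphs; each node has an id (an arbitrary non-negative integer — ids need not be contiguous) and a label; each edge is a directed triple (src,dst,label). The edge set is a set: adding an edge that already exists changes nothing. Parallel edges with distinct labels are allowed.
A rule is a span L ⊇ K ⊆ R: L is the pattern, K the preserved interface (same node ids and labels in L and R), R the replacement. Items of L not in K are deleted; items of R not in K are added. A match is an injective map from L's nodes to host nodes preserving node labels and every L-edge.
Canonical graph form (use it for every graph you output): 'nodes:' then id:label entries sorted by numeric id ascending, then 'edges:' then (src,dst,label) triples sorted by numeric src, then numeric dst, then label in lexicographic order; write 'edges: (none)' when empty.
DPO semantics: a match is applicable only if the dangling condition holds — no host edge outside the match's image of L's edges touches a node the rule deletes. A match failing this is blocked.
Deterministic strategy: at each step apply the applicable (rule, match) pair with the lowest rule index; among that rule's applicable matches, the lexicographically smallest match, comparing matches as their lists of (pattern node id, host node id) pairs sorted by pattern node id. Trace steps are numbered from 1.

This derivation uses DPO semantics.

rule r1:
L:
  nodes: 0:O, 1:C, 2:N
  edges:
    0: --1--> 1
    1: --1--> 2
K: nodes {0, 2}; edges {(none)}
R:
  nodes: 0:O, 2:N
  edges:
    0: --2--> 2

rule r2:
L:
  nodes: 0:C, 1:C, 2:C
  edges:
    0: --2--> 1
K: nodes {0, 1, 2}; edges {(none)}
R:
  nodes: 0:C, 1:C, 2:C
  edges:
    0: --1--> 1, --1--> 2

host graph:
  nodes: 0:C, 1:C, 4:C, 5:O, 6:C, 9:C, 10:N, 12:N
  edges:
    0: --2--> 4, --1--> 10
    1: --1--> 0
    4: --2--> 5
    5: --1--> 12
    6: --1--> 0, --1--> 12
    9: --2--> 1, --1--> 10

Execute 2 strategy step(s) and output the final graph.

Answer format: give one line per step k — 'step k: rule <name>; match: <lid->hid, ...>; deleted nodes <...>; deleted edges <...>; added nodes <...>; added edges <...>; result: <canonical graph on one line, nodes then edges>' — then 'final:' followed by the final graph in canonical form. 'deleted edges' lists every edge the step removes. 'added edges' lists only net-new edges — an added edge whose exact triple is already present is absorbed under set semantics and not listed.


step 1: rule r2; match: 0->0, 1->4, 2->1; deleted nodes (none); deleted edges (0,4,2); added nodes (none); added edges (0,1,1); (0,4,1); result: nodes: 0:C, 1:C, 4:C, 5:O, 6:C, 9:C, 10:N, 12:N edges: (0,1,1); (0,4,1); (0,10,1); (1,0,1); (4,5,2); (5,12,1); (6,0,1); (6,12,1); (9,1,2); (9,10,1)
step 2: rule r2; match: 0->9, 1->1, 2->0; deleted nodes (none); deleted edges (9,1,2); added nodes (none); added edges (9,0,1); (9,1,1); result: nodes: 0:C, 1:C, 4:C, 5:O, 6:C, 9:C, 10:N, 12:N edges: (0,1,1); (0,4,1); (0,10,1); (1,0,1); (4,5,2); (5,12,1); (6,0,1); (6,12,1); (9,0,1); (9,1,1); (9,10,1)
final:
nodes: 0:C, 1:C, 4:C, 5:O, 6:C, 9:C, 10:N, 12:N
edges: (0,1,1); (0,4,1); (0,10,1); (1,0,1); (4,5,2); (5,12,1); (6,0,1); (6,12,1); (9,0,1); (9,1,1); (9,10,1)


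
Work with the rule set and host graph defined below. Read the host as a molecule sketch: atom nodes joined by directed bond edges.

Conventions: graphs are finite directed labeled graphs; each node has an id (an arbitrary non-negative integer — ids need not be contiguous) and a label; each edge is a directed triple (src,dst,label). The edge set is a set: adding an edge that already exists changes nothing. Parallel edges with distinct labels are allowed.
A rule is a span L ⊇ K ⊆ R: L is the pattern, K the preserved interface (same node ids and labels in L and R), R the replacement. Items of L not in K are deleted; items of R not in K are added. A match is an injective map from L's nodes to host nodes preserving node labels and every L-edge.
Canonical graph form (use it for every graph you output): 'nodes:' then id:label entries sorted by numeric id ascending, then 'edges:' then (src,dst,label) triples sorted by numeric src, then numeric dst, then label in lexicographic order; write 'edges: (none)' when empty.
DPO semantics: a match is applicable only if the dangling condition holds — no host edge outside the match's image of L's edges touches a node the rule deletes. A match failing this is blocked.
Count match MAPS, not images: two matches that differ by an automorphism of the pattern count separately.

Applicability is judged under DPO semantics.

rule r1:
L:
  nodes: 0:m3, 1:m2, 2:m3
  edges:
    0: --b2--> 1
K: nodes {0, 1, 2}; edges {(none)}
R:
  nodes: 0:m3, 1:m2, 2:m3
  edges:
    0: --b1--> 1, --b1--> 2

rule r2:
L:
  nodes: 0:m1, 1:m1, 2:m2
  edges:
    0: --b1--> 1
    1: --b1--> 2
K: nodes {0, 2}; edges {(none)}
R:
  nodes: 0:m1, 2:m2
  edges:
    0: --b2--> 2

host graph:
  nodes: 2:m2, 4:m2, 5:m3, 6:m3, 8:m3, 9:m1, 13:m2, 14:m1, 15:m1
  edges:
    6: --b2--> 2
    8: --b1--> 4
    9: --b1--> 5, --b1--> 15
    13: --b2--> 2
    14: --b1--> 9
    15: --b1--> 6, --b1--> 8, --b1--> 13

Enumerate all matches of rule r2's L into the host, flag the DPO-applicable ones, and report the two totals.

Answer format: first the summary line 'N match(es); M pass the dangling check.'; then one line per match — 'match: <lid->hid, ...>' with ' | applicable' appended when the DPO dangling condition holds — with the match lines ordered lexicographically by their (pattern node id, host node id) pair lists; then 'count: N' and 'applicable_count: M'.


1 match(es); 0 pass the dangling check.
match: 0->9, 1->15, 2->13
count: 1
applicable_count: 0


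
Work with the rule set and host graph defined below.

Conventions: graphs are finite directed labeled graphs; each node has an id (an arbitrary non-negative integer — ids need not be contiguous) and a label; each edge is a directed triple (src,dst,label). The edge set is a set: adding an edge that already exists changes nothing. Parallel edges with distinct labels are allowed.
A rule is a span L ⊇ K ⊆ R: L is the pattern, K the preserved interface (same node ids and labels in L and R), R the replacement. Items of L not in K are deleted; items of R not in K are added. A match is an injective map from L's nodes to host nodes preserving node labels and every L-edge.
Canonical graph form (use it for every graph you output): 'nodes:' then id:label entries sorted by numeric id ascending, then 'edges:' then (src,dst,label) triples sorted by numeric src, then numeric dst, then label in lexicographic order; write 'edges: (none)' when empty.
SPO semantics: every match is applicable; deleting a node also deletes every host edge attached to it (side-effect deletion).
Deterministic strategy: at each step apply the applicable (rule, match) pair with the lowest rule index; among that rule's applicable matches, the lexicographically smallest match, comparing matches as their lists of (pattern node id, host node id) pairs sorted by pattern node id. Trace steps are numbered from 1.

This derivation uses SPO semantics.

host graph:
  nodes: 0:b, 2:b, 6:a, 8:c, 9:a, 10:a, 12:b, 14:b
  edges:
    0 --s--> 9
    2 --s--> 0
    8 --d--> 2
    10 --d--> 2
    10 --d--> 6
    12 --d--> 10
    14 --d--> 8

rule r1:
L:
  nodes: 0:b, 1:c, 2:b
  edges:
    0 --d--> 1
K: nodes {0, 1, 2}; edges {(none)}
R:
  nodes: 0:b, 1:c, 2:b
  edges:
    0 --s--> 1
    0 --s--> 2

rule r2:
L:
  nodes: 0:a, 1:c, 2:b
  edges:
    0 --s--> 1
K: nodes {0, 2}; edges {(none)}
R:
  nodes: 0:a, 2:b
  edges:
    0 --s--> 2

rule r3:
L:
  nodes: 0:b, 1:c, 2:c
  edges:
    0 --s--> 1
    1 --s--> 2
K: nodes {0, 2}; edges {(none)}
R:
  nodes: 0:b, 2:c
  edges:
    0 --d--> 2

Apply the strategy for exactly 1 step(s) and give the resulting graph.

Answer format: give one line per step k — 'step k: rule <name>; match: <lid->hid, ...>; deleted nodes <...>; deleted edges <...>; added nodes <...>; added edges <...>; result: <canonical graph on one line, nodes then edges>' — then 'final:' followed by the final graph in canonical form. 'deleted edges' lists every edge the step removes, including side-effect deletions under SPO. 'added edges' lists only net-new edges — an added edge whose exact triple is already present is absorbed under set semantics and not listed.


step 1: rule r1; match: 0->14, 1->8, 2->0; deleted nodes (none); deleted edges (14,8,d); added nodes (none); added edges (14,0,s); (14,8,s); result: nodes: 0:b, 2:b, 6:a, 8:c, 9:a, 10:a, 12:b, 14:b edges: (0,9,s); (2,0,s); (8,2,d); (10,2,d); (10,6,d); (12,10,d); (14,0,s); (14,8,s)
final:
nodes: 0:b, 2:b, 6:a, 8:c, 9:a, 10:a, 12:b, 14:b
edges: (0,9,s); (2,0,s); (8,2,d); (10,2,d); (10,6,d); (12,10,d); (14,0,s); (14,8,s)


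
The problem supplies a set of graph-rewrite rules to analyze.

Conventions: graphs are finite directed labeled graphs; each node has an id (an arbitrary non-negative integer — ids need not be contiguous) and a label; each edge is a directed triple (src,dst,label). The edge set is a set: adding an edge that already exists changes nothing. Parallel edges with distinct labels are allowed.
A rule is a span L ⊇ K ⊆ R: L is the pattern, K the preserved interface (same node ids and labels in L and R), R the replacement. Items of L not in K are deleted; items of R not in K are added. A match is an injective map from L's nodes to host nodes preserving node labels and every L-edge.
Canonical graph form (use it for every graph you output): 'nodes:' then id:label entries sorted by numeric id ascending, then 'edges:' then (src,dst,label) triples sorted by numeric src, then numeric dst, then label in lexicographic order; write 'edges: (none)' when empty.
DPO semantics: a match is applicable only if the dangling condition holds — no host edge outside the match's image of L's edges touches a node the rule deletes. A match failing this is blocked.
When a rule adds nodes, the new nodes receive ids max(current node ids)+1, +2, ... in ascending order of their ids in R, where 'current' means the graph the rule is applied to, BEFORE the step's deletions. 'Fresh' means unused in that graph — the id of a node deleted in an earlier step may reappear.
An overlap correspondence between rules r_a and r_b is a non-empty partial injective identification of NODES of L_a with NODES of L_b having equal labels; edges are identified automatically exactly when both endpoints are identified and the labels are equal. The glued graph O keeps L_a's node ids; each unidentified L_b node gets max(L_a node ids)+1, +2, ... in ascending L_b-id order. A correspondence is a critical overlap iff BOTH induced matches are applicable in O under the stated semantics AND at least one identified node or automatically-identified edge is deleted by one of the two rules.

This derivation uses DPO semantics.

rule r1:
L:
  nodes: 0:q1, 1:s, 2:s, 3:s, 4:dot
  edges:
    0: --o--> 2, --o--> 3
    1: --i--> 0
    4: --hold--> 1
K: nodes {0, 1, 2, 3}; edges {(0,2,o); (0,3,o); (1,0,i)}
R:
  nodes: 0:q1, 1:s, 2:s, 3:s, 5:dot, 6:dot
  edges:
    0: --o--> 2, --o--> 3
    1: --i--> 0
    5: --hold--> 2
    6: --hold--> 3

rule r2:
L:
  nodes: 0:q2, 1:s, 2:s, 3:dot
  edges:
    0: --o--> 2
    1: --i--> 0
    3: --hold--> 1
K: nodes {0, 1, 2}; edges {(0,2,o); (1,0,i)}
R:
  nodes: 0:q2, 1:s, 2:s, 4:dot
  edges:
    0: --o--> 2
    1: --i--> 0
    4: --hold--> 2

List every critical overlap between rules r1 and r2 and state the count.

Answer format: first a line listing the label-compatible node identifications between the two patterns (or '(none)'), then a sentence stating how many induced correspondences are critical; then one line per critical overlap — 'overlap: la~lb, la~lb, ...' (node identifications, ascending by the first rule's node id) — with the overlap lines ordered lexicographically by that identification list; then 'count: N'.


label-compatible node identifications between L(r1) and L(r2): 1~1, 1~2, 2~1, 2~2, 3~1, 3~2, 4~3
3 of the induced correspondences are critical overlaps of r1 and r2.
overlap: 1~1, 2~2, 4~3
overlap: 1~1, 3~2, 4~3
overlap: 1~1, 4~3
count: 3


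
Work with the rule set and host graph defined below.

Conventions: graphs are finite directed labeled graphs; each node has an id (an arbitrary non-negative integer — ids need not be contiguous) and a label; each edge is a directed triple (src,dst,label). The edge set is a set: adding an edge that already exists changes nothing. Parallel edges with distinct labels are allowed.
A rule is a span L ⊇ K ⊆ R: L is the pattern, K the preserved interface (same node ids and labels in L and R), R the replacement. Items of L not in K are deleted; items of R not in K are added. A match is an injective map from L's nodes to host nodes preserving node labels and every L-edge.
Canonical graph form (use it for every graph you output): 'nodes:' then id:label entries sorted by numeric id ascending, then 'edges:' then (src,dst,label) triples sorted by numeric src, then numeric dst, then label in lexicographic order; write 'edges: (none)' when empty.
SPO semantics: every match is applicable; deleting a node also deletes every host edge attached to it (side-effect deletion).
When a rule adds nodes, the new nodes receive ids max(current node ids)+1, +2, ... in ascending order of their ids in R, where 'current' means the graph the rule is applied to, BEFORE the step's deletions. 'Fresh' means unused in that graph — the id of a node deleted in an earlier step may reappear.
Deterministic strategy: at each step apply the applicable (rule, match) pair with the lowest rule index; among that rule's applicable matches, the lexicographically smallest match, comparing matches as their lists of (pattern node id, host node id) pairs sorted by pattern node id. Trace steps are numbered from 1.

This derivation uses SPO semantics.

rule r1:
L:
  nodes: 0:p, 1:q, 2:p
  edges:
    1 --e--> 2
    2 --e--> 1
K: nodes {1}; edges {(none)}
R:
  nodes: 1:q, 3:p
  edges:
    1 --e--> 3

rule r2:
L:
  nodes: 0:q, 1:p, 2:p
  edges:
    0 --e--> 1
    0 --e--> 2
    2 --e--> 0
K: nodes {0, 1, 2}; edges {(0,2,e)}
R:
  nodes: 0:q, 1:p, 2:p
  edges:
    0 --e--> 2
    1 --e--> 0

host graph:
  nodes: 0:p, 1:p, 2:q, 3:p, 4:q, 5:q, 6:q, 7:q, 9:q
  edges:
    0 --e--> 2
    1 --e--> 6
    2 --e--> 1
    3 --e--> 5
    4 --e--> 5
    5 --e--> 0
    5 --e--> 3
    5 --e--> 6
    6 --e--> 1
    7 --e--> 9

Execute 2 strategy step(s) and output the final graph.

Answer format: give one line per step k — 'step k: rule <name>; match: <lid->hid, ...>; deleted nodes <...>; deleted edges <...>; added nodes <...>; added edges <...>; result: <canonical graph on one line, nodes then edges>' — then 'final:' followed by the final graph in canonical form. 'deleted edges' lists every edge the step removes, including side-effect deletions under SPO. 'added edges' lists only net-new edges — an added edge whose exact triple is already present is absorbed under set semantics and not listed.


step 1: rule r1; match: 0->0, 1->5, 2->3; deleted nodes 0, 3; deleted edges (0,2,e); (3,5,e); (5,0,e); (5,3,e); added nodes 10; added edges (5,10,e); result: nodes: 1:p, 2:q, 4:q, 5:q, 6:q, 7:q, 9:q, 10:p edges: (1,6,e); (2,1,e); (4,5,e); (5,6,e); (5,10,e); (6,1,e); (7,9,e)
step 2: rule r1; match: 0->10, 1->6, 2->1; deleted nodes 1, 10; deleted edges (1,6,e); (2,1,e); (5,10,e); (6,1,e); added nodes 11; added edges (6,11,e); result: nodes: 2:q, 4:q, 5:q, 6:q, 7:q, 9:q, 11:p edges: (4,5,e); (5,6,e); (6,11,e); (7,9,e)
final:
nodes: 2:q, 4:q, 5:q, 6:q, 7:q, 9:q, 11:p
edges: (4,5,e); (5,6,e); (6,11,e); (7,9,e)


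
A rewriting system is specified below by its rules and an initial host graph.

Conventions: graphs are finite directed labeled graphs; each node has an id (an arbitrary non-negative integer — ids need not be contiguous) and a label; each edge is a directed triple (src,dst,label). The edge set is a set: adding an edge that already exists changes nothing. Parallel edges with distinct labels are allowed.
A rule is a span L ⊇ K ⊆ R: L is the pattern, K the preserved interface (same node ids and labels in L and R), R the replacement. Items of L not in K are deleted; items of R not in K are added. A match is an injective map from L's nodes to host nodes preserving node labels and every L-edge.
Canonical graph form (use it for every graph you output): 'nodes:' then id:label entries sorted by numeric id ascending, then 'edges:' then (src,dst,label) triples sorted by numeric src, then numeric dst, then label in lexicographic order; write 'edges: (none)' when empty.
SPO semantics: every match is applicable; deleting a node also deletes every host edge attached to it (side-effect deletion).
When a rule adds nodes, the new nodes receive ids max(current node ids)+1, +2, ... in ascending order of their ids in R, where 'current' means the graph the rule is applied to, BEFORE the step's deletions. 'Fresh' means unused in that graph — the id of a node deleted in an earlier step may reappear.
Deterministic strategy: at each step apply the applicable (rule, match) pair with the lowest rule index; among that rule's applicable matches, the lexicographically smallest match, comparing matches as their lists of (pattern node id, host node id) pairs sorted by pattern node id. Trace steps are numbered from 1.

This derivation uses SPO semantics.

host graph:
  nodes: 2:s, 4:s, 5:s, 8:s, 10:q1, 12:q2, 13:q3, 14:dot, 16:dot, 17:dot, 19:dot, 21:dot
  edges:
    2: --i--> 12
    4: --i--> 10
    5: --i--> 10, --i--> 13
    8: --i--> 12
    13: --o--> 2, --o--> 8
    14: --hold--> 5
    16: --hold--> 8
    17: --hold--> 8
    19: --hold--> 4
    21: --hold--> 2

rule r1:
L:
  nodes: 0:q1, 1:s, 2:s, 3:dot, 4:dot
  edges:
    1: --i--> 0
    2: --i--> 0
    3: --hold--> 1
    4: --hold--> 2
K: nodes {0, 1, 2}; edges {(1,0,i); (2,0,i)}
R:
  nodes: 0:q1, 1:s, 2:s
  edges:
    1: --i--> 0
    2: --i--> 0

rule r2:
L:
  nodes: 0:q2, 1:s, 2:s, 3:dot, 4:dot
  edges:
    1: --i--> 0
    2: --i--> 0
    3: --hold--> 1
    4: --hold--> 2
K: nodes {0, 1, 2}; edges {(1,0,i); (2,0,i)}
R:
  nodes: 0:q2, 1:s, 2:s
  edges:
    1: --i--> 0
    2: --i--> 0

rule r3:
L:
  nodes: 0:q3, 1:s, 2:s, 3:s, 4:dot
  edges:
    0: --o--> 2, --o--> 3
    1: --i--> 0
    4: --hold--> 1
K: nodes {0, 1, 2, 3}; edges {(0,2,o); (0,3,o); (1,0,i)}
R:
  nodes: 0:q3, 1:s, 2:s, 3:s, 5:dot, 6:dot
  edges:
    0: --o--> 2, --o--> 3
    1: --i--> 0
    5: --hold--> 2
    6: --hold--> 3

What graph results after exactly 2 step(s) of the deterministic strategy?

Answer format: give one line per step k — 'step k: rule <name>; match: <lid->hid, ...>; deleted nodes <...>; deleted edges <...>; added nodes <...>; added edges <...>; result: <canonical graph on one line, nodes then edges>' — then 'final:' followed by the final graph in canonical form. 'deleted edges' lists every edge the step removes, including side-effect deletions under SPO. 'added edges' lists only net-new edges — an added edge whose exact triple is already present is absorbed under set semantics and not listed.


step 1: rule r1; match: 0->10, 1->4, 2->5, 3->19, 4->14; deleted nodes 14, 19; deleted edges (14,5,hold); (19,4,hold); added nodes (none); added edges (none); result: nodes: 2:s, 4:s, 5:s, 8:s, 10:q1, 12:q2, 13:q3, 16:dot, 17:dot, 21:dot edges: (2,12,i); (4,10,i); (5,10,i); (5,13,i); (8,12,i); (13,2,o); (13,8,o); (16,8,hold); (17,8,hold); (21,2,hold)
step 2: rule r2; match: 0->12, 1->2, 2->8, 3->21, 4->16; deleted nodes 16, 21; deleted edges (16,8,hold); (21,2,hold); added nodes (none); added edges (none); result: nodes: 2:s, 4:s, 5:s, 8:s, 10:q1, 12:q2, 13:q3, 17:dot edges: (2,12,i); (4,10,i); (5,10,i); (5,13,i); (8,12,i); (13,2,o); (13,8,o); (17,8,hold)
final:
nodes: 2:s, 4:s, 5:s, 8:s, 10:q1, 12:q2, 13:q3, 17:dot
edges: (2,12,i); (4,10,i); (5,10,i); (5,13,i); (8,12,i); (13,2,o); (13,8,o); (17,8,hold)
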